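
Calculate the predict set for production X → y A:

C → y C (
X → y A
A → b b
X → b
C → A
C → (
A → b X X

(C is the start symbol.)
PREDICT(X → y A) = (FIRST(RHS) \ {ε}) ∪ (FOLLOW(X) if ε ∈ FIRST(RHS), i.e. RHS ⇒* ε)
FIRST(y A) = { 'y' }
ε ∉ FIRST(y A), so FOLLOW(X) is not added.
PREDICT(X → y A) = { 'y' }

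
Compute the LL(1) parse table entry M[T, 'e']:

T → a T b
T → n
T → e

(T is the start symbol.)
T → e

To find M[T, 'e'], we find productions for T where 'e' is in the predict set (PREDICT(N → α) = (FIRST(α) \ {ε}) ∪ (FOLLOW(N) if α ⇒* ε)).

T → a T b: PREDICT = { 'a' }
T → n: PREDICT = { 'n' }
T → e: PREDICT = { 'e' }
  'e' is in predict set, so this production goes in M[T, 'e']

M[T, 'e'] = T → e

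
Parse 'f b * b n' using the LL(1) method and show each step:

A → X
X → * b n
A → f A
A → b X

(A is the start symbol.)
Stack is shown with the top on the left.

Stack    Input        Action
----------------------------
A $      f b * b n $  output A → f A
f A $    f b * b n $  match 'f'
A $      b * b n $    output A → b X
b X $    b * b n $    match 'b'
X $      * b n $      output X → * b n
* b n $  * b n $      match '*'
b n $    b n $        match 'b'
n $      n $          match 'n'
$        $            accept

The string is accepted.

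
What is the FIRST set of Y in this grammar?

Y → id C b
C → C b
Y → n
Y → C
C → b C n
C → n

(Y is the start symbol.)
{ 'b', 'id', 'n' }

FIRST sets of the other non-terminals involved (by the same procedure, iterated to a fixed point):
  FIRST(C) = { 'b', 'n' }

From Y → id C b:
  - id is a terminal: add 'id' and stop
From Y → n:
  - n is a terminal: add 'n' and stop
From Y → C:
  - C is a non-terminal: add FIRST(C) \ {ε} = { 'b', 'n' }
    C is not nullable, so stop

Collecting: FIRST(Y) = { 'b', 'id', 'n' }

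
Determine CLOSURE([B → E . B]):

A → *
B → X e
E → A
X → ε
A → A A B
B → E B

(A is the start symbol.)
{ [A → . *], [A → . A A B], [B → . E B], [B → . X e], [B → E . B], [E → . A], [X → .] }

To compute CLOSURE, for each item [A → α.Bβ] where B is a non-terminal, add [B → .γ] for all productions B → γ; repeat for the newly added items until nothing changes.

Start with: [B → E . B]
  [B → E . B] has the dot before B: add [B → . X e], [B → . E B]
  [B → . X e] has the dot before X: add [X → .]
  [B → . E B] has the dot before E: add [E → . A]
  [E → . A] has the dot before A: add [A → . *], [A → . A A B]
No further items can be added.

CLOSURE = { [A → . *], [A → . A A B], [B → . E B], [B → . X e], [B → E . B], [E → . A], [X → .] }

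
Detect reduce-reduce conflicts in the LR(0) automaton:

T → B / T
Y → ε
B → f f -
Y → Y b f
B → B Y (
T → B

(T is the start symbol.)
A reduce-reduce conflict occurs when an LR(0) state has two complete items [A → α .] and [B → β .] — both call for a reduction, and with no lookahead the parser cannot choose between them.

Augment with T' → T and build the canonical LR(0) collection (I0 = CLOSURE({[T' → . T]}), then GOTO on every symbol after a dot until no new states appear). It has 12 states:
  I0: { [B → . B Y (], [B → . f f -], [T → . B / T], [T → . B], [T' → . T] }  — shift
  I1: { [B → B . Y (], [T → B . / T], [T → B .], [Y → . Y b f], [Y → .] }  — shift, 2 reduces
  I2: { [T' → T .] }  — accept
  I3: { [B → f . f -] }  — shift
  I4: { [B → f f . -] }  — shift
  I5: { [B → f f - .] }  — reduce
  I6: { [B → . B Y (], [B → . f f -], [T → . B / T], [T → . B], [T → B / . T] }  — shift
  I7: { [B → B Y . (], [Y → Y . b f] }  — shift
  I8: { [B → B Y ( .] }  — reduce
  I9: { [Y → Y b . f] }  — shift
  I10: { [Y → Y b f .] }  — reduce
  I11: { [T → B / T .] }  — reduce

I1 contains complete items [T → B .], [Y → .] — reduce-reduce conflict.

Answer: Yes — I1: [T → B .] vs [Y → .]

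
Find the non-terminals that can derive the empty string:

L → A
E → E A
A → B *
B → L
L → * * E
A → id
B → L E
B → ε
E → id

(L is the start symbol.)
ε-productions: B → ε
So B is immediately nullable.
No further non-terminal can be added: every production for the remaining non-terminals contains a terminal or a non-nullable non-terminal.
Nullable = { 'B' }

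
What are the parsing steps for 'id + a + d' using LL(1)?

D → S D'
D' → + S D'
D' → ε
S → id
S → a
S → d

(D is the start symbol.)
Stack is shown with the top on the left.

Stack     Input         Action
------------------------------
D $       id + a + d $  output D → S D'
S D' $    id + a + d $  output S → id
id D' $   id + a + d $  match 'id'
D' $      + a + d $     output D' → + S D'
+ S D' $  + a + d $     match '+'
S D' $    a + d $       output S → a
a D' $    a + d $       match 'a'
D' $      + d $         output D' → + S D'
+ S D' $  + d $         match '+'
S D' $    d $           output S → d
d D' $    d $           match 'd'
D' $      $             output D' → ε
$         $             accept

The string is accepted.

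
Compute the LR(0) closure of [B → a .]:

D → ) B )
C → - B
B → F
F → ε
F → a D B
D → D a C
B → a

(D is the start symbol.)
To compute CLOSURE, for each item [A → α.Bβ] where B is a non-terminal, add [B → .γ] for all productions B → γ; repeat for the newly added items until nothing changes.

Start with: [B → a .]
The dot is at the end, so nothing is added.

CLOSURE = { [B → a .] }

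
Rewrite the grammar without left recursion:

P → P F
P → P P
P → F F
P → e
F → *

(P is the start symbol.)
P → F F P'
P → e P'
P' → F P'
P' → P P'
P' → ε
F → *

P is directly left-recursive. The standard transformation for
  A → A α₁ | ... | A α_m | β₁ | ... | β_n
is
  A  → β₁ A' | ... | β_n A'
  A' → α₁ A' | ... | α_m A' | ε

P → F F becomes P → F F P'
P → e becomes P → e P'
P → P F becomes P' → F P'
P → P P becomes P' → P P'
Add P' → ε

Productions for other non-terminals are unchanged:
  F → *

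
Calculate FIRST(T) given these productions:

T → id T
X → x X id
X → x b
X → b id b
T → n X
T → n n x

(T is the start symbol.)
To compute FIRST(T), examine every production with T on the left-hand side, reading each right-hand side left to right until a non-nullable symbol is reached.

From T → id T:
  - id is a terminal: add 'id' and stop
From T → n X:
  - n is a terminal: add 'n' and stop
From T → n n x:
  - n is a terminal: add 'n' and stop

Collecting: FIRST(T) = { 'id', 'n' }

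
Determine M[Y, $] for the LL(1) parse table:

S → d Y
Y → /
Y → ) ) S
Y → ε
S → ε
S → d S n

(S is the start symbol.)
Y → ε

To find M[Y, $], we find productions for Y where $ is in the predict set (PREDICT(N → α) = (FIRST(α) \ {ε}) ∪ (FOLLOW(N) if α ⇒* ε)).

Relevant sets:
  FOLLOW(Y) = { $, 'n' }

Y → /: PREDICT = { '/' }
Y → ) ) S: PREDICT = { ')' }
Y → ε: PREDICT = { $, 'n' }
  $ is in predict set, so this production goes in M[Y, $]

M[Y, $] = Y → ε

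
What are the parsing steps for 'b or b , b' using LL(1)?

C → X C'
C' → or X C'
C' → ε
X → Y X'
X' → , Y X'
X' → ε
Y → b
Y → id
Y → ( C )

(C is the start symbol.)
LL(1) parsing maintains a stack (initially the start symbol over $) and the input. At each step: if the stack top is a terminal, match it against the current input token; if it is a non-terminal N, replace it with the RHS of M[N, lookahead] (the unique production whose predict set contains the lookahead).

Stack is shown with the top on the left.

Stack        Input         Action
---------------------------------
C $          b or b , b $  output C → X C'
X C' $       b or b , b $  output X → Y X'
Y X' C' $    b or b , b $  output Y → b
b X' C' $    b or b , b $  match 'b'
X' C' $      or b , b $    output X' → ε
C' $         or b , b $    output C' → or X C'
or X C' $    or b , b $    match 'or'
X C' $       b , b $       output X → Y X'
Y X' C' $    b , b $       output Y → b
b X' C' $    b , b $       match 'b'
X' C' $      , b $         output X' → , Y X'
, Y X' C' $  , b $         match ','
Y X' C' $    b $           output Y → b
b X' C' $    b $           match 'b'
X' C' $      $             output X' → ε
C' $         $             output C' → ε
$            $             accept

The string is accepted.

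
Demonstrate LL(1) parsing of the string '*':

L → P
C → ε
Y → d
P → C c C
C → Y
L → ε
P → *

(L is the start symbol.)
LL(1) parsing maintains a stack (initially the start symbol over $) and the input. At each step: if the stack top is a terminal, match it against the current input token; if it is a non-terminal N, replace it with the RHS of M[N, lookahead] (the unique production whose predict set contains the lookahead).

Stack is shown with the top on the left.

Stack  Input  Action
--------------------
L $    * $    output L → P
P $    * $    output P → *
* $    * $    match '*'
$      $      accept

The string is accepted.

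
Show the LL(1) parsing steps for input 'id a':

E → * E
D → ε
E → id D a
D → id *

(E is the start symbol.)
LL(1) parsing maintains a stack (initially the start symbol over $) and the input. At each step: if the stack top is a terminal, match it against the current input token; if it is a non-terminal N, replace it with the RHS of M[N, lookahead] (the unique production whose predict set contains the lookahead).

Stack is shown with the top on the left.

Stack     Input   Action
------------------------
E $       id a $  output E → id D a
id D a $  id a $  match 'id'
D a $     a $     output D → ε
a $       a $     match 'a'
$         $       accept

The string is accepted.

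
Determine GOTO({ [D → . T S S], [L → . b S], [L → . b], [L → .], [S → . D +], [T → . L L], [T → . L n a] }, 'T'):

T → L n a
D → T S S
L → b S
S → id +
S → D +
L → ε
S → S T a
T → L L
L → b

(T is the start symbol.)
GOTO(I, 'T') = CLOSURE({ [A → αX.β] : [A → α.Xβ] ∈ I, X = 'T' })

Items with dot before 'T', with the dot advanced:
  [D → . T S S] → [D → T . S S]
Closure of the advanced items:
  [D → T . S S] has the dot before S: add [S → . id +], [S → . D +], [S → . S T a]
  [S → . D +] has the dot before D: add [D → . T S S]
  [D → . T S S] has the dot before T: add [T → . L n a], [T → . L L]
  [T → . L n a] has the dot before L: add [L → . b S], [L → .], [L → . b]

GOTO = { [D → . T S S], [D → T . S S], [L → . b S], [L → . b], [L → .], [S → . D +], [S → . S T a], [S → . id +], [T → . L L], [T → . L n a] }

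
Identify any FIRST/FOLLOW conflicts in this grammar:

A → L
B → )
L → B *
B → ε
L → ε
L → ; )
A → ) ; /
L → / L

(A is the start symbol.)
Nullable non-terminals: A, B, L.
FIRST sets used below: FIRST(L) = { ')', '*', '/', ';', ε }, FIRST(B) = { ')', ε }

A: nullable alternative(s) A → L; FOLLOW(A) = { $ }
  A → L: FIRST \ {ε} = { ')', '*', '/', ';' } — this is the only nullable alternative, skip
  A → ) ; /: FIRST \ {ε} = { ')' } — disjoint from FOLLOW(A)

B: nullable alternative(s) B → ε; FOLLOW(B) = { '*' }
  B → ): FIRST \ {ε} = { ')' } — disjoint from FOLLOW(B)
  B → ε: FIRST \ {ε} = { } — this is the only nullable alternative, skip

L: nullable alternative(s) L → ε; FOLLOW(L) = { $ }
  L → B *: FIRST \ {ε} = { ')', '*' } — disjoint from FOLLOW(L)
  L → ε: FIRST \ {ε} = { } — this is the only nullable alternative, skip
  L → ; ): FIRST \ {ε} = { ';' } — disjoint from FOLLOW(L)
  L → / L: FIRST \ {ε} = { '/' } — disjoint from FOLLOW(L)

No FIRST/FOLLOW conflicts found.

Answer: No FIRST/FOLLOW conflicts.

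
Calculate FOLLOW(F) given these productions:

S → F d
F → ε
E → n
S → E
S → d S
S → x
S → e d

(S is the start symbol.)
{ 'd' }

In S → F d: F is followed by d, add FIRST(d) \ {ε} = { 'd' }

Taking the union: FOLLOW(F) = { 'd' }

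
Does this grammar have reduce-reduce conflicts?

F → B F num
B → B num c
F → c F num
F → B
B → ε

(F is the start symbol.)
Yes — I1: [B → .] vs [F → B .]

A reduce-reduce conflict occurs when an LR(0) state has two complete items [A → α .] and [B → β .] — both call for a reduction, and with no lookahead the parser cannot choose between them.

Augment with F' → F and build the canonical LR(0) collection (I0 = CLOSURE({[F' → . F]}), then GOTO on every symbol after a dot until no new states appear). It has 10 states:
  I0: { [B → . B num c], [B → .], [F → . B F num], [F → . B], [F → . c F num], [F' → . F] }  — shift, reduce
  I1: { [B → . B num c], [B → .], [B → B . num c], [F → . B F num], [F → . B], [F → . c F num], [F → B . F num], [F → B .] }  — shift, 2 reduces
  I2: { [F' → F .] }  — accept
  I3: { [B → . B num c], [B → .], [F → . B F num], [F → . B], [F → . c F num], [F → c . F num] }  — shift, reduce
  I4: { [F → c F . num] }  — shift
  I5: { [F → c F num .] }  — reduce
  I6: { [F → B F . num] }  — shift
  I7: { [B → B num . c] }  — shift
  I8: { [B → B num c .] }  — reduce
  I9: { [F → B F num .] }  — reduce

I1 contains complete items [B → .], [F → B .] — reduce-reduce conflict.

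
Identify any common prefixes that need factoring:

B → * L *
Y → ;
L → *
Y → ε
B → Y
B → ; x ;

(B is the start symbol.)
No, left-factoring is not needed

Left-factoring is needed when two productions for the same non-terminal
share a common prefix on the right-hand side.

Productions for B:
  B → * L *
  B → Y
  B → ; x ;
Productions for Y:
  Y → ;
  Y → ε

No common prefixes found.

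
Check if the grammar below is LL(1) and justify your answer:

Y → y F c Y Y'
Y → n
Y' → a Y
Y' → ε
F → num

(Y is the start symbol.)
No. Predict set conflict for Y': { 'a' }

Relevant sets:
  FOLLOW(Y') = { $, 'a' }

For Y:
  PREDICT(Y → y F c Y Y') = { 'y' }
  PREDICT(Y → n) = { 'n' }
For Y':
  PREDICT(Y' → a Y) = { 'a' }
  PREDICT(Y' → ε) = { $, 'a' }
F has a single production, so nothing to check there.

Conflict found: Predict set conflict for Y': { 'a' }
The grammar is NOT LL(1).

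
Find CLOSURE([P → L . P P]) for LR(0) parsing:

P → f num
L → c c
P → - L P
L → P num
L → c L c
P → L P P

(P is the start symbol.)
{ [L → . P num], [L → . c L c], [L → . c c], [P → . - L P], [P → . L P P], [P → . f num], [P → L . P P] }

Start with: [P → L . P P]
  [P → L . P P] has the dot before P: add [P → . f num], [P → . - L P], [P → . L P P]
  [P → . L P P] has the dot before L: add [L → . c c], [L → . P num], [L → . c L c]
No further items can be added.

CLOSURE = { [L → . P num], [L → . c L c], [L → . c c], [P → . - L P], [P → . L P P], [P → . f num], [P → L . P P] }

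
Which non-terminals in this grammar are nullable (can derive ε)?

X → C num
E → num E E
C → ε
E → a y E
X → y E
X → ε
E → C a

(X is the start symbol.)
A non-terminal is nullable if it can derive ε (the empty string): either it has an ε-production, or it has a production whose right-hand side consists entirely of nullable non-terminals.

ε-productions: C → ε, X → ε
So C, X are immediately nullable.
No further non-terminal can be added: every production for the remaining non-terminals contains a terminal or a non-nullable non-terminal.
Nullable = { 'C', 'X' }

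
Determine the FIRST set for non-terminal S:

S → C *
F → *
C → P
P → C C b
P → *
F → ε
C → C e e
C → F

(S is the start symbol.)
FIRST sets of the other non-terminals involved (by the same procedure, iterated to a fixed point):
  FIRST(C) = { '*', 'b', 'e', ε }

From S → C *:
  - C is a non-terminal: add FIRST(C) \ {ε} = { '*', 'b', 'e' }
    C is nullable, so continue to the next symbol
  - '*' is a terminal: add '*' and stop

Collecting: FIRST(S) = { '*', 'b', 'e' }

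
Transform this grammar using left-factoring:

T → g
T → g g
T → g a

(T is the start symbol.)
T → g T'
T' → ε
T' → g
T' → a

Left-factoring transforms A → αβ₁ | αβ₂ into A → αA' and A' → β₁ | β₂
(α is the longest common prefix among the alternatives). Repeat until
no nonterminal has two alternatives with a common prefix.

Round 1: T has alternatives sharing prefix 'g'. Introduce T': T → g T'
  Add: T' → ε
  Add: T' → g
  Add: T' → a

No remaining common prefixes — done.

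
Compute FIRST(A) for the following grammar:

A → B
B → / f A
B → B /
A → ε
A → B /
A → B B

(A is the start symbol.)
To compute FIRST(A), examine every production with A on the left-hand side, reading each right-hand side left to right until a non-nullable symbol is reached.

FIRST sets of the other non-terminals involved (by the same procedure, iterated to a fixed point):
  FIRST(B) = { '/' }

From A → B:
  - B is a non-terminal: add FIRST(B) \ {ε} = { '/' }
    B is not nullable, so stop
From A → ε:
  - ε-production, so ε ∈ FIRST(A)
From A → B /:
  - B is a non-terminal: add FIRST(B) \ {ε} = { '/' }
    B is not nullable, so stop
From A → B B:
  - B is a non-terminal: add FIRST(B) \ {ε} = { '/' }
    B is not nullable, so stop

Collecting: FIRST(A) = { '/', ε }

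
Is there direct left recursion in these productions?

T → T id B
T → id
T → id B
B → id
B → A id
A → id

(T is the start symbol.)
Direct left recursion occurs when N → N α for some non-terminal N (the right-hand side begins with the left-hand side itself).

T → T id B: LEFT RECURSIVE (starts with T)
T → id: starts with id
T → id B: starts with id
B → id: starts with id
B → A id: starts with A
A → id: starts with id

The grammar has direct left recursion on: T.

Answer: Yes, T is left-recursive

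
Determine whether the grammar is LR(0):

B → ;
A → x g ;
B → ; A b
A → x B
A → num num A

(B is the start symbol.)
A grammar is LR(0) if no state in the canonical LR(0) collection has:
  - both a shift item (dot before a terminal) and a complete item (shift-reduce conflict), or
  - two or more complete items (reduce-reduce conflict; the accept item [B' → B .] counts as a complete item here).

Augment with B' → B and build the canonical LR(0) collection (I0 = CLOSURE({[B' → . B]}), then GOTO on every symbol after a dot until no new states appear). It has 12 states:
  I0: { [B → . ; A b], [B → . ;], [B' → . B] }  — shift
  I1: { [A → . num num A], [A → . x B], [A → . x g ;], [B → ; . A b], [B → ; .] }  — shift, reduce
  I2: { [B' → B .] }  — accept
  I3: { [B → ; A . b] }  — shift
  I4: { [A → num . num A] }  — shift
  I5: { [A → x . B], [A → x . g ;], [B → . ; A b], [B → . ;] }  — shift
  I6: { [A → x B .] }  — reduce
  I7: { [A → x g . ;] }  — shift
  I8: { [A → x g ; .] }  — reduce
  I9: { [A → . num num A], [A → . x B], [A → . x g ;], [A → num num . A] }  — shift
  I10: { [A → num num A .] }  — reduce
  I11: { [B → ; A b .] }  — reduce

Conflict in state I1:
  Shift-reduce conflict between [B → ; .] and [A → . num num A]
So the grammar is NOT LR(0).

Answer: No. Shift-reduce conflict between [B → ; .] and [A → . num num A]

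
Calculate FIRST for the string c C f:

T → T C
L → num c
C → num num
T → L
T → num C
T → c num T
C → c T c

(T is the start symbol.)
To compute FIRST(c C f), process the symbols left to right:
Symbol c is a terminal. Add 'c' and stop.
FIRST(c C f) = { 'c' }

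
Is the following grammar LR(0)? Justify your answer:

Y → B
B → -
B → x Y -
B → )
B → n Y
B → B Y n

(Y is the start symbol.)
No. Shift-reduce conflict between [Y → B .] and [B → . )]

Augment with Y' → Y and build the canonical LR(0) collection (I0 = CLOSURE({[Y' → . Y]}), then GOTO on every symbol after a dot until no new states appear). It has 12 states:
  I0: { [B → . )], [B → . -], [B → . B Y n], [B → . n Y], [B → . x Y -], [Y → . B], [Y' → . Y] }  — shift
  I1: { [B → ) .] }  — reduce
  I2: { [B → - .] }  — reduce
  I3: { [B → . )], [B → . -], [B → . B Y n], [B → . n Y], [B → . x Y -], [B → B . Y n], [Y → . B], [Y → B .] }  — shift, reduce
  I4: { [Y' → Y .] }  — accept
  I5: { [B → . )], [B → . -], [B → . B Y n], [B → . n Y], [B → . x Y -], [B → n . Y], [Y → . B] }  — shift
  I6: { [B → . )], [B → . -], [B → . B Y n], [B → . n Y], [B → . x Y -], [B → x . Y -], [Y → . B] }  — shift
  I7: { [B → x Y . -] }  — shift
  I8: { [B → x Y - .] }  — reduce
  I9: { [B → n Y .] }  — reduce
  I10: { [B → B Y . n] }  — shift
  I11: { [B → B Y n .] }  — reduce

Conflict in state I3:
  Shift-reduce conflict between [Y → B .] and [B → . )]
So the grammar is NOT LR(0).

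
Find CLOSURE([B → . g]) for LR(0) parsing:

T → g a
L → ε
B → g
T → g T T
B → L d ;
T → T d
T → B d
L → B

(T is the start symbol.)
{ [B → . g] }

To compute CLOSURE, for each item [A → α.Bβ] where B is a non-terminal, add [B → .γ] for all productions B → γ; repeat for the newly added items until nothing changes.

Start with: [B → . g]
The dot precedes the terminal g, so nothing is added.

CLOSURE = { [B → . g] }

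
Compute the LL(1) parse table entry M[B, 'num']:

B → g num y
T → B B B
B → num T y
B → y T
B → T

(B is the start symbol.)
To find M[B, 'num'], we find productions for B where 'num' is in the predict set (PREDICT(N → α) = (FIRST(α) \ {ε}) ∪ (FOLLOW(N) if α ⇒* ε)).

Relevant sets:
  FIRST(T) = { 'g', 'num', 'y' }

B → g num y: PREDICT = { 'g' }
B → num T y: PREDICT = { 'num' }
  'num' is in predict set, so this production goes in M[B, 'num']
B → y T: PREDICT = { 'y' }
B → T: PREDICT = { 'g', 'num', 'y' }
  'num' is in predict set, so this production goes in M[B, 'num']

M[B, 'num'] = B → num T y, B → T  (a multiply-defined cell — the grammar is not LL(1))

Answer: B → num T y, B → T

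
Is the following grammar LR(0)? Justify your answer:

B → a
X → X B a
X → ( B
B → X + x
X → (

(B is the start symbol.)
Augment with B' → B and build the canonical LR(0) collection (I0 = CLOSURE({[B' → . B]}), then GOTO on every symbol after a dot until no new states appear). It has 10 states:
  I0: { [B → . X + x], [B → . a], [B' → . B], [X → . ( B], [X → . (], [X → . X B a] }  — shift
  I1: { [B → . X + x], [B → . a], [X → ( . B], [X → ( .], [X → . ( B], [X → . (], [X → . X B a] }  — shift, reduce
  I2: { [B' → B .] }  — accept
  I3: { [B → . X + x], [B → . a], [B → X . + x], [X → . ( B], [X → . (], [X → . X B a], [X → X . B a] }  — shift
  I4: { [B → a .] }  — reduce
  I5: { [B → X + . x] }  — shift
  I6: { [X → X B . a] }  — shift
  I7: { [X → X B a .] }  — reduce
  I8: { [B → X + x .] }  — reduce
  I9: { [X → ( B .] }  — reduce

Conflict in state I1:
  Shift-reduce conflict between [X → ( .] and [B → . a]
So the grammar is NOT LR(0).

Answer: No. Shift-reduce conflict between [X → ( .] and [B → . a]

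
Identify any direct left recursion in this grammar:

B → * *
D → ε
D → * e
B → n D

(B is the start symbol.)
B → * *: starts with '*'
D → ε: starts with ε
D → * e: starts with '*'
B → n D: starts with n

No direct left recursion found.

Answer: No direct left recursion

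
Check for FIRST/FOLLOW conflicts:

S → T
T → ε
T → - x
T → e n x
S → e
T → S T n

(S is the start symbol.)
A FIRST/FOLLOW conflict occurs when a non-terminal N has a nullable alternative N → β (β ⇒* ε) and another alternative N → α with FIRST(α) ∩ FOLLOW(N) ≠ ∅: on such a lookahead the parser cannot decide between expanding α and letting N vanish via β.

Nullable non-terminals: S, T.
FIRST sets used below: FIRST(T) = { '-', 'e', 'n', ε }, FIRST(S) = { '-', 'e', 'n', ε }

S: nullable alternative(s) S → T; FOLLOW(S) = { $, '-', 'e', 'n' }
  S → T: FIRST \ {ε} = { '-', 'e', 'n' } — this is the only nullable alternative, skip
  S → e: FIRST \ {ε} = { 'e' } — overlaps FOLLOW(S) on { 'e' }: CONFLICT

T: nullable alternative(s) T → ε; FOLLOW(T) = { $, '-', 'e', 'n' }
  T → ε: FIRST \ {ε} = { } — this is the only nullable alternative, skip
  T → - x: FIRST \ {ε} = { '-' } — overlaps FOLLOW(T) on { '-' }: CONFLICT
  T → e n x: FIRST \ {ε} = { 'e' } — overlaps FOLLOW(T) on { 'e' }: CONFLICT
  T → S T n: FIRST \ {ε} = { '-', 'e', 'n' } — overlaps FOLLOW(T) on { '-', 'e', 'n' }: CONFLICT

So the grammar has 4 FIRST/FOLLOW conflicts (marked CONFLICT above).

Answer: Yes. S → e with FOLLOW(S) on { 'e' }; T → '-' x with FOLLOW(T) on { '-' }; T → e n x with FOLLOW(T) on { 'e' }; T → S T n with FOLLOW(T) on { '-', 'e', 'n' }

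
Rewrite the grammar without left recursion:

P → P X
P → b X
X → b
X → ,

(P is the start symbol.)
P is directly left-recursive. The standard transformation for
  A → A α₁ | ... | A α_m | β₁ | ... | β_n
is
  A  → β₁ A' | ... | β_n A'
  A' → α₁ A' | ... | α_m A' | ε

P → b X becomes P → b X P'
P → P X becomes P' → X P'
Add P' → ε

Productions for other non-terminals are unchanged:
  X → b
  X → ,

Resulting grammar:
P → b X P'
P' → X P'
P' → ε
X → b
X → ,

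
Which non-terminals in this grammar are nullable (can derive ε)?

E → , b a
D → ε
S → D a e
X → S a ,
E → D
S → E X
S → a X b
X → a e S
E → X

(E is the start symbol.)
A non-terminal is nullable if it can derive ε (the empty string): either it has an ε-production, or it has a production whose right-hand side consists entirely of nullable non-terminals.

ε-productions: D → ε
So D is immediately nullable.
E → D: every symbol on the right is nullable, so E is nullable too.
No further non-terminal can be added: every production for the remaining non-terminals contains a terminal or a non-nullable non-terminal.
Nullable = { 'D', 'E' }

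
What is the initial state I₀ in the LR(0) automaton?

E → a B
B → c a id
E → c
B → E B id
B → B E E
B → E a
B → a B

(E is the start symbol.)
First, augment the grammar with E' → E
I₀ = CLOSURE({ [E' → . E] }):
  [E' → . E] has the dot before E: add [E → . a B], [E → . c]
No further items can be added.

I₀ = { [E → . a B], [E → . c], [E' → . E] }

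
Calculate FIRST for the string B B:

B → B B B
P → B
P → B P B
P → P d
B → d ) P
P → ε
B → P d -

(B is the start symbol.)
{ 'd' }

FIRST sets of the non-terminals involved (from the grammar, by fixed-point iteration):
  FIRST(B) = { 'd' }

To compute FIRST(B B), process the symbols left to right:
Symbol B is a non-terminal. Add FIRST(B) \ {ε} = { 'd' }
B is not nullable (ε ∉ FIRST(B)), so stop here.
FIRST(B B) = { 'd' }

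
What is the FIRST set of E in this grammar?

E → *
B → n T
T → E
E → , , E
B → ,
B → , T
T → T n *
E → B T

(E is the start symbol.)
To compute FIRST(E), examine every production with E on the left-hand side, reading each right-hand side left to right until a non-nullable symbol is reached.

FIRST sets of the other non-terminals involved (by the same procedure, iterated to a fixed point):
  FIRST(B) = { ',', 'n' }

From E → *:
  - '*' is a terminal: add '*' and stop
From E → , , E:
  - ',' is a terminal: add ',' and stop
From E → B T:
  - B is a non-terminal: add FIRST(B) \ {ε} = { ',', 'n' }
    B is not nullable, so stop

Collecting: FIRST(E) = { '*', ',', 'n' }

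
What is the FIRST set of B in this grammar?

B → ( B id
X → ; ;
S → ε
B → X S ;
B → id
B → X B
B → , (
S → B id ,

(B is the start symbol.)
{ '(', ',', ';', 'id' }

FIRST sets of the other non-terminals involved (by the same procedure, iterated to a fixed point):
  FIRST(X) = { ';' }

From B → ( B id:
  - '(' is a terminal: add '(' and stop
From B → X S ;:
  - X is a non-terminal: add FIRST(X) \ {ε} = { ';' }
    X is not nullable, so stop
From B → id:
  - id is a terminal: add 'id' and stop
From B → X B:
  - X is a non-terminal: add FIRST(X) \ {ε} = { ';' }
    X is not nullable, so stop
From B → , (:
  - ',' is a terminal: add ',' and stop

Collecting: FIRST(B) = { '(', ',', ';', 'id' }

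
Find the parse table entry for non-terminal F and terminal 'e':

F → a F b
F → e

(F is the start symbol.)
To find M[F, 'e'], we find productions for F where 'e' is in the predict set (PREDICT(N → α) = (FIRST(α) \ {ε}) ∪ (FOLLOW(N) if α ⇒* ε)).

F → a F b: PREDICT = { 'a' }
F → e: PREDICT = { 'e' }
  'e' is in predict set, so this production goes in M[F, 'e']

M[F, 'e'] = F → e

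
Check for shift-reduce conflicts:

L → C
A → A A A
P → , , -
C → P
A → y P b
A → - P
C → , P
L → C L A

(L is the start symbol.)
Yes — I2: [L → C .] vs [C → . , P]; I7: [L → C L A .] vs [A → . - P]; I15: [A → A A A .] vs [A → . - P]

A shift-reduce conflict occurs when an LR(0) state has both:
  - a complete (reduce) item [A → α .] (dot at the end), and
  - a shift item [B → β . c γ] (dot before a terminal).

Augment with L' → L and build the canonical LR(0) collection (I0 = CLOSURE({[L' → . L]}), then GOTO on every symbol after a dot until no new states appear). It has 19 states:
  I0: { [C → . , P], [C → . P], [L → . C L A], [L → . C], [L' → . L], [P → . , , -] }  — shift
  I1: { [C → , . P], [P → , . , -], [P → . , , -] }  — shift
  I2: { [C → . , P], [C → . P], [L → . C L A], [L → . C], [L → C . L A], [L → C .], [P → . , , -] }  — shift, reduce
  I3: { [L' → L .] }  — accept
  I4: { [C → P .] }  — reduce
  I5: { [A → . - P], [A → . A A A], [A → . y P b], [L → C L . A] }  — shift
  I6: { [A → - . P], [P → . , , -] }  — shift
  I7: { [A → . - P], [A → . A A A], [A → . y P b], [A → A . A A], [L → C L A .] }  — shift, reduce
  I8: { [A → y . P b], [P → . , , -] }  — shift
  I9: { [P → , . , -] }  — shift
  I10: { [A → y P . b] }  — shift
  I11: { [A → y P b .] }  — reduce
  I12: { [P → , , . -] }  — shift
  I13: { [P → , , - .] }  — reduce
  I14: { [A → . - P], [A → . A A A], [A → . y P b], [A → A . A A], [A → A A . A] }  — shift
  I15: { [A → . - P], [A → . A A A], [A → . y P b], [A → A . A A], [A → A A . A], [A → A A A .] }  — shift, reduce
  I16: { [A → - P .] }  — reduce
  I17: { [P → , , . -], [P → , . , -] }  — shift
  I18: { [C → , P .] }  — reduce

I2 contains reduce item [L → C .] and shift items [C → . , P], [P → . , , -] — shift-reduce conflict.
I7 contains reduce item [L → C L A .] and shift items [A → . - P], [A → . y P b] — shift-reduce conflict.
I15 contains reduce item [A → A A A .] and shift items [A → . - P], [A → . y P b] — shift-reduce conflict.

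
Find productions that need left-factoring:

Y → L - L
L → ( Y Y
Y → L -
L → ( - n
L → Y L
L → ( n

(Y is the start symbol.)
Yes, Y has productions with common prefix 'L -'; L has productions with common prefix '('

Left-factoring is needed when two productions for the same non-terminal
share a common prefix on the right-hand side.

Productions for Y:
  Y → L - L
  Y → L -
Productions for L:
  L → ( Y Y
  L → ( - n
  L → Y L
  L → ( n

Found common prefix 'L -' in productions for Y
Found common prefix '(' in productions for L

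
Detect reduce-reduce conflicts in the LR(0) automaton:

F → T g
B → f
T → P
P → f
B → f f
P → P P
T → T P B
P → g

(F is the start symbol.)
Yes — I7: [F → T g .] vs [P → g .]; I10: [B → f .] vs [P → f .]

A reduce-reduce conflict occurs when an LR(0) state has two complete items [A → α .] and [B → β .] — both call for a reduction, and with no lookahead the parser cannot choose between them.

Augment with F' → F and build the canonical LR(0) collection (I0 = CLOSURE({[F' → . F]}), then GOTO on every symbol after a dot until no new states appear). It has 12 states:
  I0: { [F → . T g], [F' → . F], [P → . P P], [P → . f], [P → . g], [T → . P], [T → . T P B] }  — shift
  I1: { [F' → F .] }  — accept
  I2: { [P → . P P], [P → . f], [P → . g], [P → P . P], [T → P .] }  — shift, reduce
  I3: { [F → T . g], [P → . P P], [P → . f], [P → . g], [T → T . P B] }  — shift
  I4: { [P → f .] }  — reduce
  I5: { [P → g .] }  — reduce
  I6: { [B → . f f], [B → . f], [P → . P P], [P → . f], [P → . g], [P → P . P], [T → T P . B] }  — shift
  I7: { [F → T g .], [P → g .] }  — 2 reduces
  I8: { [T → T P B .] }  — reduce
  I9: { [P → . P P], [P → . f], [P → . g], [P → P . P], [P → P P .] }  — shift, reduce
  I10: { [B → f . f], [B → f .], [P → f .] }  — shift, 2 reduces
  I11: { [B → f f .] }  — reduce

I7 contains complete items [F → T g .], [P → g .] — reduce-reduce conflict.
I10 contains complete items [B → f .], [P → f .] — reduce-reduce conflict.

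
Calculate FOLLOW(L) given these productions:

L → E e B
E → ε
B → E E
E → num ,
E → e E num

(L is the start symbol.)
L is the start symbol, so $ ∈ FOLLOW(L).
L does not occur on any right-hand side.

Taking the union: FOLLOW(L) = { $ }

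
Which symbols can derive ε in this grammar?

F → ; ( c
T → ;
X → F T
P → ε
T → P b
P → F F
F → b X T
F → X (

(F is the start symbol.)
A non-terminal is nullable if it can derive ε (the empty string): either it has an ε-production, or it has a production whose right-hand side consists entirely of nullable non-terminals.

ε-productions: P → ε
So P is immediately nullable.
No further non-terminal can be added: every production for the remaining non-terminals contains a terminal or a non-nullable non-terminal.
Nullable = { 'P' }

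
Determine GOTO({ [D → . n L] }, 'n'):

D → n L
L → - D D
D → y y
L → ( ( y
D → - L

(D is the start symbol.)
GOTO(I, 'n') = CLOSURE({ [A → αX.β] : [A → α.Xβ] ∈ I, X = 'n' })

Items with dot before 'n', with the dot advanced:
  [D → . n L] → [D → n . L]
Closure of the advanced items:
  [D → n . L] has the dot before L: add [L → . - D D], [L → . ( ( y]

GOTO = { [D → n . L], [L → . ( ( y], [L → . - D D] }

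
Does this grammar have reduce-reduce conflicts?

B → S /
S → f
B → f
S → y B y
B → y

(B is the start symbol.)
Augment with B' → B and build the canonical LR(0) collection (I0 = CLOSURE({[B' → . B]}), then GOTO on every symbol after a dot until no new states appear). It has 8 states:
  I0: { [B → . S /], [B → . f], [B → . y], [B' → . B], [S → . f], [S → . y B y] }  — shift
  I1: { [B' → B .] }  — accept
  I2: { [B → S . /] }  — shift
  I3: { [B → f .], [S → f .] }  — 2 reduces
  I4: { [B → . S /], [B → . f], [B → . y], [B → y .], [S → . f], [S → . y B y], [S → y . B y] }  — shift, reduce
  I5: { [S → y B . y] }  — shift
  I6: { [S → y B y .] }  — reduce
  I7: { [B → S / .] }  — reduce

I3 contains complete items [B → f .], [S → f .] — reduce-reduce conflict.

Answer: Yes — I3: [B → f .] vs [S → f .]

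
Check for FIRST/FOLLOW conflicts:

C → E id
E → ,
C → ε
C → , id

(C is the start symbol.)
No FIRST/FOLLOW conflicts.

Nullable non-terminals: C.
FIRST sets used below: FIRST(E) = { ',' }

C: nullable alternative(s) C → ε; FOLLOW(C) = { $ }
  C → E id: FIRST \ {ε} = { ',' } — disjoint from FOLLOW(C)
  C → ε: FIRST \ {ε} = { } — this is the only nullable alternative, skip
  C → , id: FIRST \ {ε} = { ',' } — disjoint from FOLLOW(C)

E has no nullable alternative, so no FIRST/FOLLOW check is needed there.

No FIRST/FOLLOW conflicts found.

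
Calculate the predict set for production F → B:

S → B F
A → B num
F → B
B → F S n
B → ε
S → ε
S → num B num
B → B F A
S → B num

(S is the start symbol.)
{ $, 'n', 'num' }

PREDICT(F → B) = (FIRST(RHS) \ {ε}) ∪ (FOLLOW(F) if ε ∈ FIRST(RHS), i.e. RHS ⇒* ε)
FIRST(B) = { 'n', 'num', ε }
FIRST(B) = { 'n', 'num', ε }
ε ∈ FIRST(B) (the right-hand side is nullable), so add FOLLOW(F) = { $, 'n', 'num' }
PREDICT(F → B) = { $, 'n', 'num' }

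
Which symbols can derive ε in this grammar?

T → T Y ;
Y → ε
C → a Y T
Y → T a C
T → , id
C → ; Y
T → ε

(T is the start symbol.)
{ 'T', 'Y' }

A non-terminal is nullable if it can derive ε (the empty string): either it has an ε-production, or it has a production whose right-hand side consists entirely of nullable non-terminals.

ε-productions: Y → ε, T → ε
So Y, T are immediately nullable.
No further non-terminal can be added: every production for the remaining non-terminals contains a terminal or a non-nullable non-terminal.
Nullable = { 'T', 'Y' }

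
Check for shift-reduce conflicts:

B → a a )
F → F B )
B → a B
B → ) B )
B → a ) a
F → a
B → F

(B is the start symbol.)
A shift-reduce conflict occurs when an LR(0) state has both:
  - a complete (reduce) item [A → α .] (dot at the end), and
  - a shift item [B → β . c γ] (dot before a terminal).

Augment with B' → B and build the canonical LR(0) collection (I0 = CLOSURE({[B' → . B]}), then GOTO on every symbol after a dot until no new states appear). It has 14 states:
  I0: { [B → . ) B )], [B → . F], [B → . a ) a], [B → . a B], [B → . a a )], [B' → . B], [F → . F B )], [F → . a] }  — shift
  I1: { [B → ) . B )], [B → . ) B )], [B → . F], [B → . a ) a], [B → . a B], [B → . a a )], [F → . F B )], [F → . a] }  — shift
  I2: { [B' → B .] }  — accept
  I3: { [B → . ) B )], [B → . F], [B → . a ) a], [B → . a B], [B → . a a )], [B → F .], [F → . F B )], [F → . a], [F → F . B )] }  — shift, reduce
  I4: { [B → . ) B )], [B → . F], [B → . a ) a], [B → . a B], [B → . a a )], [B → a . ) a], [B → a . B], [B → a . a )], [F → . F B )], [F → . a], [F → a .] }  — shift, reduce
  I5: { [B → ) . B )], [B → . ) B )], [B → . F], [B → . a ) a], [B → . a B], [B → . a a )], [B → a ) . a], [F → . F B )], [F → . a] }  — shift
  I6: { [B → a B .] }  — reduce
  I7: { [B → . ) B )], [B → . F], [B → . a ) a], [B → . a B], [B → . a a )], [B → a . ) a], [B → a . B], [B → a . a )], [B → a a . )], [F → . F B )], [F → . a], [F → a .] }  — shift, reduce
  I8: { [B → ) . B )], [B → . ) B )], [B → . F], [B → . a ) a], [B → . a B], [B → . a a )], [B → a ) . a], [B → a a ) .], [F → . F B )], [F → . a] }  — shift, reduce
  I9: { [B → ) B . )] }  — shift
  I10: { [B → . ) B )], [B → . F], [B → . a ) a], [B → . a B], [B → . a a )], [B → a ) a .], [B → a . ) a], [B → a . B], [B → a . a )], [F → . F B )], [F → . a], [F → a .] }  — shift, 2 reduces
  I11: { [B → ) B ) .] }  — reduce
  I12: { [F → F B . )] }  — shift
  I13: { [F → F B ) .] }  — reduce

I3 contains reduce item [B → F .] and shift items [B → . ) B )], [B → . a ) a], [B → . a B], [B → . a a )], [F → . a] — shift-reduce conflict.
I4 contains reduce item [F → a .] and shift items [B → . ) B )], [B → . a ) a], [B → a . ) a], [B → . a B], [B → . a a )], [B → a . a )], [F → . a] — shift-reduce conflict.
I7 contains reduce item [F → a .] and shift items [B → . ) B )], [B → . a ) a], [B → a . ) a], [B → . a B], [B → . a a )], [B → a . a )], [B → a a . )], [F → . a] — shift-reduce conflict.
I8 contains reduce item [B → a a ) .] and shift items [B → . ) B )], [B → . a ) a], [B → a ) . a], [B → . a B], [B → . a a )], [F → . a] — shift-reduce conflict.
I10 contains reduce items [B → a ) a .], [F → a .] and shift items [B → . ) B )], [B → . a ) a], [B → a . ) a], [B → . a B], [B → . a a )], [B → a . a )], [F → . a] — shift-reduce conflict.

Answer: Yes — I3: [B → F .] vs [B → . ) B )]; I4: [F → a .] vs [B → . ) B )]; I7: [F → a .] vs [B → . ) B )]; I8: [B → a a ) .] vs [B → . ) B )]; I10: [B → a ) a .] vs [B → . ) B )]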